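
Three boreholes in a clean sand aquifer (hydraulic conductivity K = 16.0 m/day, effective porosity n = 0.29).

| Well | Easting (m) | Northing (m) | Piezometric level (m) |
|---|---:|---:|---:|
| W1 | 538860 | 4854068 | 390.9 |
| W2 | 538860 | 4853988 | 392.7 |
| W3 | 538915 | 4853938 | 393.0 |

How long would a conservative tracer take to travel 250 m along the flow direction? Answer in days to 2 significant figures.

170 days

Taking W1 as reference: W2−W1 = (0, -80, +1.8); W3−W1 = (55, -130, +2.1).
Solve a·Δx + b·Δy = Δh: det = 0·(-130) − 55·(-80) = 4400.
∂h/∂x = [(+1.8)·(-130) − (+2.1)·(-80)] / 4400 = -0.01500
∂h/∂y = [0·(+2.1) − 55·(+1.8)] / 4400 = -0.02250
|∇h| = √(-0.01500² + -0.02250²) = 0.02704
Seepage velocity v = K·i/n = 16.0 × 0.02704 / 0.29 = 1.492 m/day.
t = 250 / 1.492 = 167.6 days.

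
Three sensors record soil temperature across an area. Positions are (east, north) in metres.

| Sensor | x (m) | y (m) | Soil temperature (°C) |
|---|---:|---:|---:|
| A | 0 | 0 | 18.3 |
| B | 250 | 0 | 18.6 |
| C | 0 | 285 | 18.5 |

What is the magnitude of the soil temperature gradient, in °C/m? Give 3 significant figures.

∂T/∂x = (18.6 − 18.3) / (250 − 0) = +0.001200
∂T/∂y = (18.5 − 18.3) / (285 − 0) = +0.0007018
|∇f| = √(0.001200² + 0.0007018²) = 0.00139 °C/m

0.00139 °C/m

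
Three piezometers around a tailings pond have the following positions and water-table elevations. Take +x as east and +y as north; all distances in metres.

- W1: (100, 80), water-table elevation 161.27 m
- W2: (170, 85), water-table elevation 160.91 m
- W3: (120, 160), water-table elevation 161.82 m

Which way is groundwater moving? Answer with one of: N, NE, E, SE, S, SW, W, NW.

Taking W1 as reference: W2−W1 = (70, 5, -0.36); W3−W1 = (20, 80, +0.55).
Determinant of the coordinate differences = 70·80 − 20·5 = 5500.
∂h/∂x = [(-0.36)·80 − (+0.55)·5] / 5500 = -0.005736
∂h/∂y = [70·(+0.55) − 20·(-0.36)] / 5500 = +0.008309
Flow = −∇h = (+0.005736 east, -0.008309 north), which points southeast.

SE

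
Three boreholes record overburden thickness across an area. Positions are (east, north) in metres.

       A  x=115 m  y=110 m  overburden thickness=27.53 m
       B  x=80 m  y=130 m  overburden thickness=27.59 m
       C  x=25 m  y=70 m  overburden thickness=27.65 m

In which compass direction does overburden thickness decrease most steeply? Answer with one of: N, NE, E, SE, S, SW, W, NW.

Taking A as reference: B−A = (-35, 20, +0.06); C−A = (-90, -40, +0.12).
Determinant of the coordinate differences = (-35)·(-40) − (-90)·20 = 3200.
∂d/∂x = [(+0.06)·(-40) − (+0.12)·20] / 3200 = -0.001500
∂d/∂y = [(-35)·(+0.12) − (-90)·(+0.06)] / 3200 = +0.0003750
Steepest decrease is along −∇f = (+0.001500 E, -0.0003750 N) → east.

E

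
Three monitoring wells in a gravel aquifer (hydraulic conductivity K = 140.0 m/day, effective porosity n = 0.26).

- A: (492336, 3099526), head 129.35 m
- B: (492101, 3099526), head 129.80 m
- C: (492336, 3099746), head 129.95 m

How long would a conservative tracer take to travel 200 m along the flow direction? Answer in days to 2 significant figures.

∂h/∂x = (129.80 − 129.35) / (492101 − 492336) = -0.001915
∂h/∂y = (129.95 − 129.35) / (3099746 − 3099526) = +0.002727
|∇h| = √(-0.001915² + 0.002727²) = 0.003332
Seepage velocity v = K·i/n = 140.0 × 0.003332 / 0.26 = 1.794 m/day.
t = 200 / 1.794 = 111.5 days.

110 days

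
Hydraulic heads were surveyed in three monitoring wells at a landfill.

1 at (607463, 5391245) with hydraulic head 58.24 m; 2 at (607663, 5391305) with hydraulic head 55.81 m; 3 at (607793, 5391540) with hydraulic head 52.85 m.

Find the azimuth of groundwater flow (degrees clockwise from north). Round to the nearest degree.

055°

With h = a·x + b·y + c and 1 as origin, the differences give:
  200·a + 60·b = -2.43
  330·a + 295·b = -5.39
Eliminate b (×295 and ×60, subtract): 39200·a = -393.450 → a = ∂h/∂x = -0.01004
Back-substitute: b = ∂h/∂y = -0.007043.
Flow direction (−∇h) has components (+0.01004 E, +0.007043 N).
Azimuth = atan2(E, N) = atan2(+0.01004, +0.007043) = 54.9° ≈ 055°.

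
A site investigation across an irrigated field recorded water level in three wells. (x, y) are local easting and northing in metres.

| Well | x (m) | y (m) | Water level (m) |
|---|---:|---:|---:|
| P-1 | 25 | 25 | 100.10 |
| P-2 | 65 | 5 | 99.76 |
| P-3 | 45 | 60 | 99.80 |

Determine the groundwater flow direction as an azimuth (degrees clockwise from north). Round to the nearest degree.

074°

Differences from P-1: to P-2 (Δx, Δy, Δh) = (40, -20, -0.34); to P-3 = (20, 35, -0.30).
Solve a·Δx + b·Δy = Δh: det = 40·35 − 20·(-20) = 1800.
∂h/∂x = [(-0.34)·35 − (-0.30)·(-20)] / 1800 = -0.009944
∂h/∂y = [40·(-0.30) − 20·(-0.34)] / 1800 = -0.002889
Flow direction (−∇h) has components (+0.009944 E, +0.002889 N).
Azimuth = atan2(E, N) = atan2(+0.009944, +0.002889) = 73.8° ≈ 074°.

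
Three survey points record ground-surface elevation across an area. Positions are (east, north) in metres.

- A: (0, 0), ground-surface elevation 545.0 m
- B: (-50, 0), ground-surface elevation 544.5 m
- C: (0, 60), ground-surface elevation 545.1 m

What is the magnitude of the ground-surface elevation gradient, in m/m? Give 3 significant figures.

∂z/∂x = (544.5 − 545.0) / (-50 − 0) = +0.01000
∂z/∂y = (545.1 − 545.0) / (60 − 0) = +0.001667
|∇f| = √(0.01000² + 0.001667²) = 0.01014 m/m

0.0101 m/m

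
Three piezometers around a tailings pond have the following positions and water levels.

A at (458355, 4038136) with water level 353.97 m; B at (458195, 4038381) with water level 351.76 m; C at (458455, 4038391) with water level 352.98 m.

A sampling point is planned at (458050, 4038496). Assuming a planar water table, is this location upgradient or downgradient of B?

With h = a·x + b·y + c and A as origin, the differences give:
  (-160)·a + 245·b = -2.21
  100·a + 255·b = -0.99
Eliminate b (×255 and ×245, subtract): -65300·a = -321.000 → a = ∂h/∂x = +0.004916
Back-substitute: b = ∂h/∂y = -0.005810.
Head at (458050, 4038496) = 353.97 + (+0.004916)·(-305) + (-0.005810)·(360) = 350.38 m.
That is lower than the 351.76 m at B, so the point is downgradient.

downgradient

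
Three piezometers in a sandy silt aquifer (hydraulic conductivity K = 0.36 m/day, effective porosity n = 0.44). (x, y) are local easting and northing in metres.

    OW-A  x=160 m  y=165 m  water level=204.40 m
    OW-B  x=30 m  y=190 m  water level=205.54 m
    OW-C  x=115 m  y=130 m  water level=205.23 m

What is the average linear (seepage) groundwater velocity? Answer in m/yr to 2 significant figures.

Differences from OW-A: to OW-B (Δx, Δy, Δh) = (-130, 25, +1.14); to OW-C = (-45, -35, +0.83).
Solve a·Δx + b·Δy = Δh: det = (-130)·(-35) − (-45)·25 = 5675.
∂h/∂x = [(+1.14)·(-35) − (+0.83)·25] / 5675 = -0.01069
∂h/∂y = [(-130)·(+0.83) − (-45)·(+1.14)] / 5675 = -0.009974
|∇h| = √(-0.01069² + -0.009974²) = 0.01462
Seepage velocity v = K·i/n = 0.36 × 0.01462 / 0.44 = 0.01196 m/day = 4.368 m/yr.

4.4 m/yr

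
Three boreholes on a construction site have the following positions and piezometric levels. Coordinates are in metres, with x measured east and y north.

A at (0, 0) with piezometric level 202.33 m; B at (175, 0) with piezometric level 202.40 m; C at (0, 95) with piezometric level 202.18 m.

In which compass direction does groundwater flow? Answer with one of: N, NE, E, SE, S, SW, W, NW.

N

∂h/∂x = (202.40 − 202.33) / (175 − 0) = +0.0004000
∂h/∂y = (202.18 − 202.33) / (95 − 0) = -0.001579
Flow = −∇h = (-0.0004000 east, +0.001579 north), which points north.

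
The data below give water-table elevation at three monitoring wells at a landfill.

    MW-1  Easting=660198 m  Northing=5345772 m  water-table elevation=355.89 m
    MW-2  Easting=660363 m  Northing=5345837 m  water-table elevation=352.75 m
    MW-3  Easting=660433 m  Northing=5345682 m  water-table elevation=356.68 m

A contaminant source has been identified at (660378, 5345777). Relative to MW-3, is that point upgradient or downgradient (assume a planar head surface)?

With h = a·x + b·y + c and MW-1 as origin, the differences give:
  165·a + 65·b = -3.14
  235·a + (-90)·b = +0.79
Eliminate b (×(-90) and ×65, subtract): -30125·a = 231.250 → a = ∂h/∂x = -0.007676
Back-substitute: b = ∂h/∂y = -0.02882.
Head at (660378, 5345777) = 355.89 + (-0.007676)·(180) + (-0.02882)·(5) = 354.36 m.
That is lower than the 356.68 m at MW-3, so the point is downgradient.

downgradient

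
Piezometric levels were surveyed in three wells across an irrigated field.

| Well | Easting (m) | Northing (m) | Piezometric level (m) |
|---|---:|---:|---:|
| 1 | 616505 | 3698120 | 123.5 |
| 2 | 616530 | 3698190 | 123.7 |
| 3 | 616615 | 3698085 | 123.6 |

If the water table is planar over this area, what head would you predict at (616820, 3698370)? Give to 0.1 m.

124.6 m

Three-point gradient (reference 1): Δ to 2 = (25, 70, +0.2), Δ to 3 = (110, -35, +0.1).
∂h/∂x = +0.001633, ∂h/∂y = +0.002274 (det = -8575).
h(616820, 3698370) = 123.5 + (+0.001633)·(315) + (+0.002274)·(250) = 123.5 +0.514 +0.569 = 124.583 m.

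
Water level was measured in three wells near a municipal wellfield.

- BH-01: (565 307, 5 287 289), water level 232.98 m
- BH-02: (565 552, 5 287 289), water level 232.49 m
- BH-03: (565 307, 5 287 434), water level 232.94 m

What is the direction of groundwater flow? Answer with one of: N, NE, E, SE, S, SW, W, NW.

∂h/∂x = (232.49 − 232.98) / (565552 − 565307) = -0.002000
∂h/∂y = (232.94 − 232.98) / (5287434 − 5287289) = -0.0002759
Flow = −∇h = (+0.002000 east, +0.0002759 north), which points east.

E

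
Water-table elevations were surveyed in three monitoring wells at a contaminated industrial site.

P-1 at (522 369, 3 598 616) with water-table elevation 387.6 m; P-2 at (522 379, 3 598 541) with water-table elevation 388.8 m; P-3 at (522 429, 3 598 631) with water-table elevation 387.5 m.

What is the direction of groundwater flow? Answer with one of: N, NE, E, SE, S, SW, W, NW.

N

Differences from P-1: to P-2 (Δx, Δy, Δh) = (10, -75, +1.2); to P-3 = (60, 15, -0.1).
Determinant of the coordinate differences = 10·15 − 60·(-75) = 4650.
∂h/∂x = [(+1.2)·15 − (-0.1)·(-75)] / 4650 = +0.002258
∂h/∂y = [10·(-0.1) − 60·(+1.2)] / 4650 = -0.01570
Flow = −∇h = (-0.002258 east, +0.01570 north), which points north.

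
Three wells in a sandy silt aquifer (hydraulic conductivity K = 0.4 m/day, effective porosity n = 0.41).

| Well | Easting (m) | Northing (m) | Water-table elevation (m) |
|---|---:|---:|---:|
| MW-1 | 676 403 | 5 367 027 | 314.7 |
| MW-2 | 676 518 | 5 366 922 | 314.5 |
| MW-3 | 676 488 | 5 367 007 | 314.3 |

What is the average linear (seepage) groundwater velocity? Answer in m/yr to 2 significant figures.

Taking MW-1 as reference: MW-2−MW-1 = (115, -105, -0.2); MW-3−MW-1 = (85, -20, -0.4).
Solve a·Δx + b·Δy = Δh: det = 115·(-20) − 85·(-105) = 6625.
∂h/∂x = [(-0.2)·(-20) − (-0.4)·(-105)] / 6625 = -0.005736
∂h/∂y = [115·(-0.4) − 85·(-0.2)] / 6625 = -0.004377
|∇h| = √(-0.005736² + -0.004377²) = 0.007215
Seepage velocity v = K·i/n = 0.4 × 0.007215 / 0.41 = 0.007039 m/day = 2.571 m/yr.

2.6 m/yr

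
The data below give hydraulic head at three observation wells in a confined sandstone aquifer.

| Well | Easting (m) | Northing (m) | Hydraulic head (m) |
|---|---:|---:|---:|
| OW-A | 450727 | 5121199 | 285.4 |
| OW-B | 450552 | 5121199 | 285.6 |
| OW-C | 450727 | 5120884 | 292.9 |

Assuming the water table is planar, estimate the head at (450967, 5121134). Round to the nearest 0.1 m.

∂h/∂x = (285.6 − 285.4) / (450552 − 450727) = -0.001143
∂h/∂y = (292.9 − 285.4) / (5120884 − 5121199) = -0.02381
h(450967, 5121134) = 285.4 + (-0.001143)·(240) + (-0.02381)·(-65) = 285.4 -0.274 +1.548 = 286.673 m.

286.7 m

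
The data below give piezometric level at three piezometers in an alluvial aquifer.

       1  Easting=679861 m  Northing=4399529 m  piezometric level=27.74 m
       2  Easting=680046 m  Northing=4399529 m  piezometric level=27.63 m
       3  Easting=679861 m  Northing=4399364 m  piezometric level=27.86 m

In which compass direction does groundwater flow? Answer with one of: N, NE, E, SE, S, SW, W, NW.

∂h/∂x = (27.63 − 27.74) / (680046 − 679861) = -0.0005946
∂h/∂y = (27.86 − 27.74) / (4399364 − 4399529) = -0.0007273
Flow = −∇h = (+0.0005946 east, +0.0007273 north), which points northeast.

NE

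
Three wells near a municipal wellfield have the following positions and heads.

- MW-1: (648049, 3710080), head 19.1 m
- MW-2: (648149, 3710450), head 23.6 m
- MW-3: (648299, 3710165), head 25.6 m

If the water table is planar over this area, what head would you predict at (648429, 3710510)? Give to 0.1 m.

30.7 m

Differences from MW-1: to MW-2 (Δx, Δy, Δh) = (100, 370, +4.5); to MW-3 = (250, 85, +6.5).
Determinant of the coordinate differences = 100·85 − 250·370 = -84000.
∂h/∂x = [(+4.5)·85 − (+6.5)·370] / -84000 = +0.02408
∂h/∂y = [100·(+6.5) − 250·(+4.5)] / -84000 = +0.005655
h(648429, 3710510) = 19.1 + (+0.02408)·(380) + (+0.005655)·(430) = 19.1 +9.149 +2.432 = 30.681 m.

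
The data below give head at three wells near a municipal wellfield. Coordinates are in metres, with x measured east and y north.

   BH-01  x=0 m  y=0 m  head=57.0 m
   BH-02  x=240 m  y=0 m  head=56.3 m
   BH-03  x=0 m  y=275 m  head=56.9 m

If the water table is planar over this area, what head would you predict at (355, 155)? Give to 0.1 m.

55.9 m

∂h/∂x = (56.3 − 57.0) / (240 − 0) = -0.002917
∂h/∂y = (56.9 − 57.0) / (275 − 0) = -0.0003636
h(355, 155) = 57.0 + (-0.002917)·(355) + (-0.0003636)·(155) = 57.0 -1.035 -0.056 = 55.908 m.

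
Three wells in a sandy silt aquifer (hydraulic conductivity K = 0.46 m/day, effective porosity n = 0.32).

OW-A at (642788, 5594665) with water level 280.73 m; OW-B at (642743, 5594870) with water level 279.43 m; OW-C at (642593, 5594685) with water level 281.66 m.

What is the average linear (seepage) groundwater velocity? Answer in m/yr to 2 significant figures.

With h = a·x + b·y + c and OW-A as origin, the differences give:
  (-45)·a + 205·b = -1.30
  (-195)·a + 20·b = +0.93
Eliminate b (×20 and ×205, subtract): 39075·a = -216.650 → a = ∂h/∂x = -0.005544
Back-substitute: b = ∂h/∂y = -0.007559.
|∇h| = √(-0.005544² + -0.007559²) = 0.009374
Seepage velocity v = K·i/n = 0.46 × 0.009374 / 0.32 = 0.01348 m/day = 4.924 m/yr.

4.9 m/yr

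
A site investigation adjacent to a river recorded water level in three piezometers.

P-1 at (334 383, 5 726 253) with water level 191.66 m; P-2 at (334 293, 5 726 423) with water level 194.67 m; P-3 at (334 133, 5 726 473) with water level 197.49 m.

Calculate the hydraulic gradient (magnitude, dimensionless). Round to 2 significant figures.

0.018

Differences from P-1: to P-2 (Δx, Δy, Δh) = (-90, 170, +3.01); to P-3 = (-250, 220, +5.83).
Determinant of the coordinate differences = (-90)·220 − (-250)·170 = 22700.
∂h/∂x = [(+3.01)·220 − (+5.83)·170] / 22700 = -0.01449
∂h/∂y = [(-90)·(+5.83) − (-250)·(+3.01)] / 22700 = +0.01004
|∇h| = √(-0.01449² + 0.01004²) = 0.01763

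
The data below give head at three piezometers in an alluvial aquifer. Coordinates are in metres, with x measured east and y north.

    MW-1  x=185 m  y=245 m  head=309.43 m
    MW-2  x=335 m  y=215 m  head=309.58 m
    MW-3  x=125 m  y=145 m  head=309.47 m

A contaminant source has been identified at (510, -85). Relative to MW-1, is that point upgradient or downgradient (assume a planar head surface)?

upgradient

With h = a·x + b·y + c and MW-1 as origin, the differences give:
  150·a + (-30)·b = +0.15
  (-60)·a + (-100)·b = +0.04
Eliminate b (×(-100) and ×(-30), subtract): -16800·a = -13.800 → a = ∂h/∂x = +0.0008214
Back-substitute: b = ∂h/∂y = -0.0008929.
Head at (510, -85) = 309.43 + (+0.0008214)·(325) + (-0.0008929)·(-330) = 309.99 m.
That is higher than the 309.43 m at MW-1, so the point is upgradient.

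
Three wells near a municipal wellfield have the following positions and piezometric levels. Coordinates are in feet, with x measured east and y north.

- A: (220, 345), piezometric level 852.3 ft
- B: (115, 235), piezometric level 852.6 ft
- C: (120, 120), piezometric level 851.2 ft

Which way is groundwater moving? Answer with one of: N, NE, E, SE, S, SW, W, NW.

SE

Differences from A: to B (Δx, Δy, Δh) = (-105, -110, +0.3); to C = (-100, -225, -1.1).
Determinant of the coordinate differences = (-105)·(-225) − (-100)·(-110) = 12625.
∂h/∂x = [(+0.3)·(-225) − (-1.1)·(-110)] / 12625 = -0.01493
∂h/∂y = [(-105)·(-1.1) − (-100)·(+0.3)] / 12625 = +0.01152
Flow = −∇h = (+0.01493 east, -0.01152 north), which points southeast.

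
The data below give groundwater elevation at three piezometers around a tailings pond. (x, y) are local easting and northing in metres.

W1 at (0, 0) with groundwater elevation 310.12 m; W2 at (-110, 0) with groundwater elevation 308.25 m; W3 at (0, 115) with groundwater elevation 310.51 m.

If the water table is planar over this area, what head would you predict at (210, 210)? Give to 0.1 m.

∂h/∂x = (308.25 − 310.12) / (-110 − 0) = +0.01700
∂h/∂y = (310.51 − 310.12) / (115 − 0) = +0.003391
h(210, 210) = 310.12 + (+0.01700)·(210) + (+0.003391)·(210) = 310.12 +3.570 +0.712 = 314.402 m.

314.4 m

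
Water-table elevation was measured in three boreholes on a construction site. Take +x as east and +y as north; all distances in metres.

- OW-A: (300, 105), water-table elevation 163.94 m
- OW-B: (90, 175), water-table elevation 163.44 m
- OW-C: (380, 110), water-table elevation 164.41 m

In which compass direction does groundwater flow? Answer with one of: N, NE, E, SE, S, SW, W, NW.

SW

Three-point gradient (reference OW-A): Δ to OW-B = (-210, 70, -0.50), Δ to OW-C = (80, 5, +0.47).
∂h/∂x = +0.005323, ∂h/∂y = +0.008827 (det = -6650).
Flow = −∇h = (-0.005323 east, -0.008827 north), which points southwest.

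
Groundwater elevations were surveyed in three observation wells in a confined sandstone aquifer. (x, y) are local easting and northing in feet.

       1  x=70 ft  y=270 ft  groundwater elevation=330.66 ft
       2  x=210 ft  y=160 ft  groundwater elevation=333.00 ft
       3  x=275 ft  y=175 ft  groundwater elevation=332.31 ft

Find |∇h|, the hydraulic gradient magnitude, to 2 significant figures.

Differences from 1: to 2 (Δx, Δy, Δh) = (140, -110, +2.34); to 3 = (205, -95, +1.65).
Solve a·Δx + b·Δy = Δh: det = 140·(-95) − 205·(-110) = 9250.
∂h/∂x = [(+2.34)·(-95) − (+1.65)·(-110)] / 9250 = -0.004411
∂h/∂y = [140·(+1.65) − 205·(+2.34)] / 9250 = -0.02689
|∇h| = √(-0.004411² + -0.02689²) = 0.02725

0.027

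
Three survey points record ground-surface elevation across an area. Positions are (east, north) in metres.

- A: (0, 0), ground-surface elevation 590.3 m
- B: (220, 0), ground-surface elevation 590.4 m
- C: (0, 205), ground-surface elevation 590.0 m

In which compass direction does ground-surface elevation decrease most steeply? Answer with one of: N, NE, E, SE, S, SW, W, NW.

N

∂z/∂x = (590.4 − 590.3) / (220 − 0) = +0.0004545
∂z/∂y = (590.0 − 590.3) / (205 − 0) = -0.001463
Steepest decrease is along −∇f = (-0.0004545 E, +0.001463 N) → north.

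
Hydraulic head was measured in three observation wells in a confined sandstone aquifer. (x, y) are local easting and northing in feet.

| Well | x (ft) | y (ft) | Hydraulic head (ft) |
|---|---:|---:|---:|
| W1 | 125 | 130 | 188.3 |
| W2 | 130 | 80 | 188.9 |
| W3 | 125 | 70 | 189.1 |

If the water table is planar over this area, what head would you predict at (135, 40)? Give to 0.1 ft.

Differences from W1: to W2 (Δx, Δy, Δh) = (5, -50, +0.6); to W3 = (0, -60, +0.8).
Determinant of the coordinate differences = 5·(-60) − 0·(-50) = -300.
∂h/∂x = [(+0.6)·(-60) − (+0.8)·(-50)] / -300 = -0.01333
∂h/∂y = [5·(+0.8) − 0·(+0.6)] / -300 = -0.01333
h(135, 40) = 188.3 + (-0.01333)·(10) + (-0.01333)·(-90) = 188.3 -0.133 +1.200 = 189.367 ft.

189.4 ft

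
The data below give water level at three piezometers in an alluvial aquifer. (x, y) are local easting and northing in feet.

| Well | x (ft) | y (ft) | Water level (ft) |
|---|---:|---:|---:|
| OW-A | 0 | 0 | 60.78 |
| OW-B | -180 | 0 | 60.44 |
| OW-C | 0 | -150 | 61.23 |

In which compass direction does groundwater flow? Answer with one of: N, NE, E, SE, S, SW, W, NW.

NW

∂h/∂x = (60.44 − 60.78) / (-180 − 0) = +0.001889
∂h/∂y = (61.23 − 60.78) / (-150 − 0) = -0.003000
Flow = −∇h = (-0.001889 east, +0.003000 north), which points northwest.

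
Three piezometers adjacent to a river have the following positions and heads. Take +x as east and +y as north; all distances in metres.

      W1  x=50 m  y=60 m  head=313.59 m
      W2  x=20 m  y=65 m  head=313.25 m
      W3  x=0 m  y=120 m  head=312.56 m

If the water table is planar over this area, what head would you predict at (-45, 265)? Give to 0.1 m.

Differences from W1: to W2 (Δx, Δy, Δh) = (-30, 5, -0.34); to W3 = (-50, 60, -1.03).
Determinant of the coordinate differences = (-30)·60 − (-50)·5 = -1550.
∂h/∂x = [(-0.34)·60 − (-1.03)·5] / -1550 = +0.009839
∂h/∂y = [(-30)·(-1.03) − (-50)·(-0.34)] / -1550 = -0.008968
h(-45, 265) = 313.59 + (+0.009839)·(-95) + (-0.008968)·(205) = 313.59 -0.935 -1.838 = 310.817 m.

310.8 m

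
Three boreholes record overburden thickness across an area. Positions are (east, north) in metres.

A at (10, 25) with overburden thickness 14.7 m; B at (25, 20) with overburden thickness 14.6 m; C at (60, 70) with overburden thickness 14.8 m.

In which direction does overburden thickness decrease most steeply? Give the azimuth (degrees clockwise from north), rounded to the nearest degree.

Three-point gradient (reference A): Δ to B = (15, -5, -0.1), Δ to C = (50, 45, +0.1).
∂d/∂x = -0.004324, ∂d/∂y = +0.007027 (det = 925).
Steepest decrease is along −∇f: components (+0.004324 E, -0.007027 N).
Azimuth = atan2(+0.004324, -0.007027) = 148.4° ≈ 148°.

148°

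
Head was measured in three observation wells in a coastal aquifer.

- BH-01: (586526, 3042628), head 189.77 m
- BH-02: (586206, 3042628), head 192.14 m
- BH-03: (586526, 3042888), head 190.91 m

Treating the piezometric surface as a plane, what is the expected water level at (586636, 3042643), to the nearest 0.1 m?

189.0 m

∂h/∂x = (192.14 − 189.77) / (586206 − 586526) = -0.007406
∂h/∂y = (190.91 − 189.77) / (3042888 − 3042628) = +0.004385
h(586636, 3042643) = 189.77 + (-0.007406)·(110) + (+0.004385)·(15) = 189.77 -0.815 +0.066 = 189.021 m.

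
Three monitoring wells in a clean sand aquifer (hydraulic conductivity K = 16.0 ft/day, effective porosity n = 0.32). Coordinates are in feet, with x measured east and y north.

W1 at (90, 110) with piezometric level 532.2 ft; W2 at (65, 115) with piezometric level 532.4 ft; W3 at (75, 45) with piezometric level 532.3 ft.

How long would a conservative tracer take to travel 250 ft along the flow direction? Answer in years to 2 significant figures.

With h = a·x + b·y + c and W1 as origin, the differences give:
  (-25)·a + 5·b = +0.2
  (-15)·a + (-65)·b = +0.1
Eliminate b (×(-65) and ×5, subtract): 1700·a = -13.50 → a = ∂h/∂x = -0.007941
Back-substitute: b = ∂h/∂y = +0.0002941.
|∇h| = √(-0.007941² + 0.0002941²) = 0.007946
Seepage velocity v = K·i/n = 16.0 × 0.007946 / 0.32 = 0.3973 ft/day.
t = 250 / 0.3973 = 629.2 days = 1.72 years.

1.7 years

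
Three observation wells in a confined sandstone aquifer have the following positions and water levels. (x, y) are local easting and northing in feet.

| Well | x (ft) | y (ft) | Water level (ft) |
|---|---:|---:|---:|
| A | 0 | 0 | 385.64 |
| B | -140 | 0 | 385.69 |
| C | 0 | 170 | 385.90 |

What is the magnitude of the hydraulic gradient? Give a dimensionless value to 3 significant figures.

∂h/∂x = (385.69 − 385.64) / (-140 − 0) = -0.0003571
∂h/∂y = (385.90 − 385.64) / (170 − 0) = +0.001529
|∇h| = √(-0.0003571² + 0.001529²) = 0.00157

0.00157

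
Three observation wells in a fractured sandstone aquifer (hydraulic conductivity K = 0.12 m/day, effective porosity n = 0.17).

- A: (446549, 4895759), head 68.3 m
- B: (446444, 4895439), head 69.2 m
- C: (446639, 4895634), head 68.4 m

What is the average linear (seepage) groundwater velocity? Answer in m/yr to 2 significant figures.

0.75 m/yr

Taking A as reference: B−A = (-105, -320, +0.9); C−A = (90, -125, +0.1).
Solve a·Δx + b·Δy = Δh: det = (-105)·(-125) − 90·(-320) = 41925.
∂h/∂x = [(+0.9)·(-125) − (+0.1)·(-320)] / 41925 = -0.001920
∂h/∂y = [(-105)·(+0.1) − 90·(+0.9)] / 41925 = -0.002182
|∇h| = √(-0.001920² + -0.002182²) = 0.002906
Seepage velocity v = K·i/n = 0.12 × 0.002906 / 0.17 = 0.002051 m/day = 0.7491 m/yr.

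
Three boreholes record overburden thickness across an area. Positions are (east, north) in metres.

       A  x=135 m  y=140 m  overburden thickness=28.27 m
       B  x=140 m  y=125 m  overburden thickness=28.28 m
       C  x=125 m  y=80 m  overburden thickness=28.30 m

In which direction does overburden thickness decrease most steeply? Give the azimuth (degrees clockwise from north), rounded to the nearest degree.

329°

Three-point gradient (reference A): Δ to B = (5, -15, +0.01), Δ to C = (-10, -60, +0.03).
∂d/∂x = +0.0003333, ∂d/∂y = -0.0005556 (det = -450).
Steepest decrease is along −∇f: components (-0.0003333 E, +0.0005556 N).
Azimuth = atan2(-0.0003333, +0.0005556) = 329.0° ≈ 329°.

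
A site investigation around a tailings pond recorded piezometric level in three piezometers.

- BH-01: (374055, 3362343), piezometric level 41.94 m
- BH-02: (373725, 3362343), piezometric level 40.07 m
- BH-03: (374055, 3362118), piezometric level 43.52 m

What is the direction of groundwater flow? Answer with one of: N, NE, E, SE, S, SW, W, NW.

∂h/∂x = (40.07 − 41.94) / (373725 − 374055) = +0.005667
∂h/∂y = (43.52 − 41.94) / (3362118 − 3362343) = -0.007022
Flow = −∇h = (-0.005667 east, +0.007022 north), which points northwest.

NW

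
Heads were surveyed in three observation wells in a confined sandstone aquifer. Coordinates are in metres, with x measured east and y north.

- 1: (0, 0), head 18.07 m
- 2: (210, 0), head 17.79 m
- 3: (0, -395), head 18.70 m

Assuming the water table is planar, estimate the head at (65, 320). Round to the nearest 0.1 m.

∂h/∂x = (17.79 − 18.07) / (210 − 0) = -0.001333
∂h/∂y = (18.70 − 18.07) / (-395 − 0) = -0.001595
h(65, 320) = 18.07 + (-0.001333)·(65) + (-0.001595)·(320) = 18.07 -0.087 -0.510 = 17.473 m.

17.5 m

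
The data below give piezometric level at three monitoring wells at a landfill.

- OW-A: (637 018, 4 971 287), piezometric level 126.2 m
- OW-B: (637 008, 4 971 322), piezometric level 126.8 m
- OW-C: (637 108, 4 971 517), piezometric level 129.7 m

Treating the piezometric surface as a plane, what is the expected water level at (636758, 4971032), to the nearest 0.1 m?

With h = a·x + b·y + c and OW-A as origin, the differences give:
  (-10)·a + 35·b = +0.6
  90·a + 230·b = +3.5
Eliminate b (×230 and ×35, subtract): -5450·a = 15.50 → a = ∂h/∂x = -0.002844
Back-substitute: b = ∂h/∂y = +0.01633.
h(636758, 4971032) = 126.2 + (-0.002844)·(-260) + (+0.01633)·(-255) = 126.2 +0.739 -4.164 = 122.775 m.

122.8 m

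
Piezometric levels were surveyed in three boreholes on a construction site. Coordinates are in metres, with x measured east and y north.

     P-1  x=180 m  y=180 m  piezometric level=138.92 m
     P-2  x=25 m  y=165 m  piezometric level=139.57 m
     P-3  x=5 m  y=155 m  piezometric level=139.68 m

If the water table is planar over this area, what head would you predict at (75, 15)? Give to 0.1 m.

139.9 m

Taking P-1 as reference: P-2−P-1 = (-155, -15, +0.65); P-3−P-1 = (-175, -25, +0.76).
Determinant of the coordinate differences = (-155)·(-25) − (-175)·(-15) = 1250.
∂h/∂x = [(+0.65)·(-25) − (+0.76)·(-15)] / 1250 = -0.003880
∂h/∂y = [(-155)·(+0.76) − (-175)·(+0.65)] / 1250 = -0.003240
h(75, 15) = 138.92 + (-0.003880)·(-105) + (-0.003240)·(-165) = 138.92 +0.407 +0.535 = 139.862 m.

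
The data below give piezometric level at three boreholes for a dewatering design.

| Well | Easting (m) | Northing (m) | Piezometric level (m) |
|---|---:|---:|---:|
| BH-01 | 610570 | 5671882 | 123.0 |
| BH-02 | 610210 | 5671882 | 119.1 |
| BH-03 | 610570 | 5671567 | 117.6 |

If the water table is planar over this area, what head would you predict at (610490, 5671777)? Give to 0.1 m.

∂h/∂x = (119.1 − 123.0) / (610210 − 610570) = +0.01083
∂h/∂y = (117.6 − 123.0) / (5671567 − 5671882) = +0.01714
h(610490, 5671777) = 123.0 + (+0.01083)·(-80) + (+0.01714)·(-105) = 123.0 -0.867 -1.800 = 120.333 m.

120.3 m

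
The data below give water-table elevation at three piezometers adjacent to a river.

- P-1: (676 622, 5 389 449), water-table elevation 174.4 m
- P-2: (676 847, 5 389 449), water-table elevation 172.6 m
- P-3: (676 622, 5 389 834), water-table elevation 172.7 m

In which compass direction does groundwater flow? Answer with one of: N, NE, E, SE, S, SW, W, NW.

NE

∂h/∂x = (172.6 − 174.4) / (676847 − 676622) = -0.008000
∂h/∂y = (172.7 − 174.4) / (5389834 − 5389449) = -0.004416
Flow = −∇h = (+0.008000 east, +0.004416 north), which points northeast.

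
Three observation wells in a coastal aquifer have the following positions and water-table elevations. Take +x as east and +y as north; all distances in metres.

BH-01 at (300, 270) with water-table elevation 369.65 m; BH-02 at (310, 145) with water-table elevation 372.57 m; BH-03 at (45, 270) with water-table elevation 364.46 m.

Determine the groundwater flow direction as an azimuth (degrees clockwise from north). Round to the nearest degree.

317°

Differences from BH-01: to BH-02 (Δx, Δy, Δh) = (10, -125, +2.92); to BH-03 = (-255, 0, -5.19).
Determinant of the coordinate differences = 10·0 − (-255)·(-125) = -31875.
∂h/∂x = [(+2.92)·0 − (-5.19)·(-125)] / -31875 = +0.02035
∂h/∂y = [10·(-5.19) − (-255)·(+2.92)] / -31875 = -0.02173
Flow direction (−∇h) has components (-0.02035 E, +0.02173 N).
Azimuth = atan2(E, N) = atan2(-0.02035, +0.02173) = 316.9° ≈ 317°.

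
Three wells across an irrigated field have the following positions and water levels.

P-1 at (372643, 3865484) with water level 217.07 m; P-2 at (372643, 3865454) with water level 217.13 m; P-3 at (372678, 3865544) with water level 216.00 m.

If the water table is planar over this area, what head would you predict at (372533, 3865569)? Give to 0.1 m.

Differences from P-1: to P-2 (Δx, Δy, Δh) = (0, -30, +0.06); to P-3 = (35, 60, -1.07).
Determinant of the coordinate differences = 0·60 − 35·(-30) = 1050.
∂h/∂x = [(+0.06)·60 − (-1.07)·(-30)] / 1050 = -0.02714
∂h/∂y = [0·(-1.07) − 35·(+0.06)] / 1050 = -0.002000
h(372533, 3865569) = 217.07 + (-0.02714)·(-110) + (-0.002000)·(85) = 217.07 +2.986 -0.170 = 219.886 m.

219.9 m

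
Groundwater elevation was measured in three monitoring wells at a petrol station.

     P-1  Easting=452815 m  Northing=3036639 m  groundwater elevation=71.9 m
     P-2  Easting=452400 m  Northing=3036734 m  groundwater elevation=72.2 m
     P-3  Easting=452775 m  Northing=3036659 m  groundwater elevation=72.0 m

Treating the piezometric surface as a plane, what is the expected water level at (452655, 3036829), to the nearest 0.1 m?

With h = a·x + b·y + c and P-1 as origin, the differences give:
  (-415)·a + 95·b = +0.3
  (-40)·a + 20·b = +0.1
Eliminate b (×20 and ×95, subtract): -4500·a = -3.50 → a = ∂h/∂x = +0.0007778
Back-substitute: b = ∂h/∂y = +0.006556.
h(452655, 3036829) = 71.9 + (+0.0007778)·(-160) + (+0.006556)·(190) = 71.9 -0.124 +1.246 = 73.021 m.

73.0 m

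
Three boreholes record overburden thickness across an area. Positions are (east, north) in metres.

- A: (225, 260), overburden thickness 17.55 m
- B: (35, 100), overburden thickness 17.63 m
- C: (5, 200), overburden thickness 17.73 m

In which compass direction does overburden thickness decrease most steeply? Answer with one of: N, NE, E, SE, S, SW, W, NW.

SE

With d = a·x + b·y + c and A as origin, the differences give:
  (-190)·a + (-160)·b = +0.08
  (-220)·a + (-60)·b = +0.18
Eliminate b (×(-60) and ×(-160), subtract): -23800·a = 24.000 → a = ∂d/∂x = -0.001008
Back-substitute: b = ∂d/∂y = +0.0006975.
Steepest decrease is along −∇f = (+0.001008 E, -0.0006975 N) → southeast.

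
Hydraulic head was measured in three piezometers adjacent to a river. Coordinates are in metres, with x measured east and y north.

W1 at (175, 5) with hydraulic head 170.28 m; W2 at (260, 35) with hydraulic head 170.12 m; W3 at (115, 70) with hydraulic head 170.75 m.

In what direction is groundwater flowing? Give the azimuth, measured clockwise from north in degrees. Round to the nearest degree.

With h = a·x + b·y + c and W1 as origin, the differences give:
  85·a + 30·b = -0.16
  (-60)·a + 65·b = +0.47
Eliminate b (×65 and ×30, subtract): 7325·a = -24.500 → a = ∂h/∂x = -0.003345
Back-substitute: b = ∂h/∂y = +0.004143.
Flow direction (−∇h) has components (+0.003345 E, -0.004143 N).
Azimuth = atan2(E, N) = atan2(+0.003345, -0.004143) = 141.1° ≈ 141°.

141°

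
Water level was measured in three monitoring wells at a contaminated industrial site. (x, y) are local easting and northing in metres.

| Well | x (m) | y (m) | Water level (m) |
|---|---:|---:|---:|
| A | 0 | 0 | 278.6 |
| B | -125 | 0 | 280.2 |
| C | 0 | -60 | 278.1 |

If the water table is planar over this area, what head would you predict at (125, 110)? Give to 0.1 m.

277.9 m

∂h/∂x = (280.2 − 278.6) / (-125 − 0) = -0.01280
∂h/∂y = (278.1 − 278.6) / (-60 − 0) = +0.008333
h(125, 110) = 278.6 + (-0.01280)·(125) + (+0.008333)·(110) = 278.6 -1.600 +0.917 = 277.917 m.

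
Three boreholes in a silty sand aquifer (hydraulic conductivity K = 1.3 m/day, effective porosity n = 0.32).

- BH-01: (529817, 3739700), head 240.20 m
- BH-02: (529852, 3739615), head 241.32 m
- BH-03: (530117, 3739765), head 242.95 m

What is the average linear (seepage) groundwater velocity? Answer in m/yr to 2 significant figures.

With h = a·x + b·y + c and BH-01 as origin, the differences give:
  35·a + (-85)·b = +1.12
  300·a + 65·b = +2.75
Eliminate b (×65 and ×(-85), subtract): 27775·a = 306.550 → a = ∂h/∂x = +0.01104
Back-substitute: b = ∂h/∂y = -0.008632.
|∇h| = √(0.01104² + -0.008632²) = 0.01401
Seepage velocity v = K·i/n = 1.3 × 0.01401 / 0.32 = 0.05692 m/day = 20.79 m/yr.

21 m/yr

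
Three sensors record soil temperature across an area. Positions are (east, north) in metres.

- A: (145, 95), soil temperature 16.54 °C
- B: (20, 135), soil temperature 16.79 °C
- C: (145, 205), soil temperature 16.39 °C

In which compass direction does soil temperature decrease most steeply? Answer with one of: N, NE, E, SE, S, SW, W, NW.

Differences from A: to B (Δx, Δy, Δh) = (-125, 40, +0.25); to C = (0, 110, -0.15).
Determinant of the coordinate differences = (-125)·110 − 0·40 = -13750.
∂T/∂x = [(+0.25)·110 − (-0.15)·40] / -13750 = -0.002436
∂T/∂y = [(-125)·(-0.15) − 0·(+0.25)] / -13750 = -0.001364
Steepest decrease is along −∇f = (+0.002436 E, +0.001364 N) → northeast.

NE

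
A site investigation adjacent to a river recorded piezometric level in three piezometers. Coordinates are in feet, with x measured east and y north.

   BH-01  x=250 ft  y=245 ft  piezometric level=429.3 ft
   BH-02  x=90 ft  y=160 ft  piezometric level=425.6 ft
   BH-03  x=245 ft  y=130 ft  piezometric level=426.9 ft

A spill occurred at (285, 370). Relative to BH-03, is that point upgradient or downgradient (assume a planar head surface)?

Three-point gradient (reference BH-01): Δ to BH-02 = (-160, -85, -3.7), Δ to BH-03 = (-5, -115, -2.4).
∂h/∂x = +0.01232, ∂h/∂y = +0.02033 (det = 17975).
Head at (285, 370) = 429.3 + (+0.01232)·(35) + (+0.02033)·(125) = 432.27 ft.
That is higher than the 426.9 ft at BH-03, so the point is upgradient.

upgradient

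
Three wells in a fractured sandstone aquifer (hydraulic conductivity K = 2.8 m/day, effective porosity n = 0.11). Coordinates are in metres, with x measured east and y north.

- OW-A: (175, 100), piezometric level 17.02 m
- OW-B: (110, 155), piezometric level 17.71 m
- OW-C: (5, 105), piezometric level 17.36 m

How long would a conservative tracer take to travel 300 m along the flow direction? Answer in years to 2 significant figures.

3.0 years

Differences from OW-A: to OW-B (Δx, Δy, Δh) = (-65, 55, +0.69); to OW-C = (-170, 5, +0.34).
Solve a·Δx + b·Δy = Δh: det = (-65)·5 − (-170)·55 = 9025.
∂h/∂x = [(+0.69)·5 − (+0.34)·55] / 9025 = -0.001690
∂h/∂y = [(-65)·(+0.34) − (-170)·(+0.69)] / 9025 = +0.01055
|∇h| = √(-0.001690² + 0.01055²) = 0.01068
Seepage velocity v = K·i/n = 2.8 × 0.01068 / 0.11 = 0.2719 m/day.
t = 300 / 0.2719 = 1103 days = 3.02 years.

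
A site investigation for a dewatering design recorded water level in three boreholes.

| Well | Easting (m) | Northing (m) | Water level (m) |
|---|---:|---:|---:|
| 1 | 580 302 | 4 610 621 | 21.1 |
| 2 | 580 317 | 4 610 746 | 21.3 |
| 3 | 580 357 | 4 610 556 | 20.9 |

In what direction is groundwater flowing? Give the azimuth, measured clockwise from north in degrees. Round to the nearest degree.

Taking 1 as reference: 2−1 = (15, 125, +0.2); 3−1 = (55, -65, -0.2).
Solve a·Δx + b·Δy = Δh: det = 15·(-65) − 55·125 = -7850.
∂h/∂x = [(+0.2)·(-65) − (-0.2)·125] / -7850 = -0.001529
∂h/∂y = [15·(-0.2) − 55·(+0.2)] / -7850 = +0.001783
Flow direction (−∇h) has components (+0.001529 E, -0.001783 N).
Azimuth = atan2(E, N) = atan2(+0.001529, -0.001783) = 139.4° ≈ 139°.

139°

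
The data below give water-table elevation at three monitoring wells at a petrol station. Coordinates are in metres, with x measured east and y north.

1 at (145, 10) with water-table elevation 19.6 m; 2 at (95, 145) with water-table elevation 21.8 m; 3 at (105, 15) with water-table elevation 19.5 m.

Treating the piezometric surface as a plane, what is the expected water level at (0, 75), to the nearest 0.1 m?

Differences from 1: to 2 (Δx, Δy, Δh) = (-50, 135, +2.2); to 3 = (-40, 5, -0.1).
Determinant of the coordinate differences = (-50)·5 − (-40)·135 = 5150.
∂h/∂x = [(+2.2)·5 − (-0.1)·135] / 5150 = +0.004757
∂h/∂y = [(-50)·(-0.1) − (-40)·(+2.2)] / 5150 = +0.01806
h(0, 75) = 19.6 + (+0.004757)·(-145) + (+0.01806)·(65) = 19.6 -0.690 +1.174 = 20.084 m.

20.1 m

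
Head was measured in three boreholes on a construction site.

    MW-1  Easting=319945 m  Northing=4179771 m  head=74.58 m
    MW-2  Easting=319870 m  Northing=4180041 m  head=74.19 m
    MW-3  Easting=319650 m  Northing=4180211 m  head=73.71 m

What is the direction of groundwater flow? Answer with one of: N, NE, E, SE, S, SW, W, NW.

NW

Differences from MW-1: to MW-2 (Δx, Δy, Δh) = (-75, 270, -0.39); to MW-3 = (-295, 440, -0.87).
Determinant of the coordinate differences = (-75)·440 − (-295)·270 = 46650.
∂h/∂x = [(-0.39)·440 − (-0.87)·270] / 46650 = +0.001357
∂h/∂y = [(-75)·(-0.87) − (-295)·(-0.39)] / 46650 = -0.001068
Flow = −∇h = (-0.001357 east, +0.001068 north), which points northwest.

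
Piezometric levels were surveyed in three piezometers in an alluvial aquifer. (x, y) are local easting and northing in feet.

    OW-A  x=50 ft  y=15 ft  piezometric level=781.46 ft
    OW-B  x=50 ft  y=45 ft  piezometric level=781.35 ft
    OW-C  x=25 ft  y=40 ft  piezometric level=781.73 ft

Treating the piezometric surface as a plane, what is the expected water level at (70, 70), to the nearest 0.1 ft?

781.0 ft

With h = a·x + b·y + c and OW-A as origin, the differences give:
  0·a + 30·b = -0.11
  (-25)·a + 25·b = +0.27
Eliminate b (×25 and ×30, subtract): 750·a = -10.850 → a = ∂h/∂x = -0.01447
Back-substitute: b = ∂h/∂y = -0.003667.
h(70, 70) = 781.46 + (-0.01447)·(20) + (-0.003667)·(55) = 781.46 -0.289 -0.202 = 780.969 ft.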